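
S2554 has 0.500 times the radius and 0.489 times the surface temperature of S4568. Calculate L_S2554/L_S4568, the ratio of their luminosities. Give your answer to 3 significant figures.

From the Stefan–Boltzmann law, L ∝ R²T⁴, so
L_S2554/L_S4568 = (R_S2554/R_S4568)² (T_S2554/T_S4568)⁴ = (0.500)² × (0.489)⁴ = 0.2500 × 0.05718 = 0.01429.

0.0143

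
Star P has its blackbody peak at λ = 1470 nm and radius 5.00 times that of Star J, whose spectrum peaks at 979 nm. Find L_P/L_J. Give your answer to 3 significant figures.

Wien's law gives T ∝ 1/λ_max, so T_P/T_J = λ_J/λ_P = 979/1470 = 0.6660.
Then L ∝ R²T⁴ gives L_P/L_J = (5.00)² × (0.6660)⁴ = 25.00 × 0.1967 = 4.918.

4.92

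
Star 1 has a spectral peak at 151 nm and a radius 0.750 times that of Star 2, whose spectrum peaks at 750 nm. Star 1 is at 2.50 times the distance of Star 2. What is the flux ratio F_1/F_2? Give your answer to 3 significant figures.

Wien's law: T_1/T_2 = λ_2/λ_1 = 750/151 = 4.967.
L_1/L_2 = (R_1/R_2)²(T_1/T_2)⁴ = (0.750)²(4.967)⁴ = 342.3.
F_1/F_2 = (L_1/L_2)/(d_1/d_2)² = 342.3/(2.50)² = 54.77.

54.8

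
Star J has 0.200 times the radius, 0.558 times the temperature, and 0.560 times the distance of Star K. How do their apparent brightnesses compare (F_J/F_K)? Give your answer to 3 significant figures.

0.0124

L_J/L_K = (R_J/R_K)²(T_J/T_K)⁴ = (0.200)² × (0.558)⁴ = 0.003878.
F_J/F_K = (L_J/L_K)/(d_J/d_K)² = 0.003878 / (0.560)² = 0.01237.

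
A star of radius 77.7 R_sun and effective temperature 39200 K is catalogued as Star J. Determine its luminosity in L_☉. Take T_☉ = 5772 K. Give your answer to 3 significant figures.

L/L_☉ = (R/R_☉)² (T/T_☉)⁴ = (77.7)² × (39200/5772)⁴
       = 6037 × (6.791)⁴ = 6037 × 2127 = 1.284×10^7.

1.28×10^7 L_☉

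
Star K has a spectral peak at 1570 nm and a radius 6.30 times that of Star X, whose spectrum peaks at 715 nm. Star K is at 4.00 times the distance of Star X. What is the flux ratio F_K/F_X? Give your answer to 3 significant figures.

Wien's law: T_K/T_X = λ_X/λ_K = 715/1570 = 0.4554.
L_K/L_X = (R_K/R_X)²(T_K/T_X)⁴ = (6.30)²(0.4554)⁴ = 1.707.
F_K/F_X = (L_K/L_X)/(d_K/d_X)² = 1.707/(4.00)² = 0.1067.

0.107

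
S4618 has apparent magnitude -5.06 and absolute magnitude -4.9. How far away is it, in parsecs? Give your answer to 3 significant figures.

9.29 pc

m − M = 5 log₁₀(d/10 pc)
-5.06 − (-4.9) = -0.16 = 5 log₁₀(d/10)
d = 10 × 10^(-0.16/5) = 10 × 10^-0.032 = 9.290 pc.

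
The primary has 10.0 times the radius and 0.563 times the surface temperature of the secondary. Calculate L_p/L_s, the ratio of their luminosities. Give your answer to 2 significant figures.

10

From the Stefan–Boltzmann law, L ∝ R²T⁴, so
L_p/L_s = (R_p/R_s)² (T_p/T_s)⁴ = (10.0)² × (0.563)⁴ = 100.0 × 0.1005 = 10.05.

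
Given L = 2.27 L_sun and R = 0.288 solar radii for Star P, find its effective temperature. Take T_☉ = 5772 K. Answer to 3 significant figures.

1.32×10^4 K

T/T_☉ = (L/L_☉)^(1/4) / (R/R_☉)^(1/2)
T = 5772 × (2.27)^(1/4) / √(0.288) = 5772 × 1.227 / 0.5367 = 1.320×10^4 K.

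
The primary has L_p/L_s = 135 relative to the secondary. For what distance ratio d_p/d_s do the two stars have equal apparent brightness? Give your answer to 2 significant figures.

Equal flux requires L_p/d_p² = L_s/d_s², so d_p/d_s = √(L_p/L_s)
= √(135) = 11.62.

12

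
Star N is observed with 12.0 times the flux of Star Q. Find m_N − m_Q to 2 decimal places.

-2.70

m_N − m_Q = −2.5 log₁₀(F_N/F_Q) = −2.5 log₁₀(12.0) = −2.5 × (1.079) = -2.698.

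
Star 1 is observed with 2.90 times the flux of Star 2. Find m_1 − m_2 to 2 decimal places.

-1.16

m_1 − m_2 = −2.5 log₁₀(F_1/F_2) = −2.5 log₁₀(2.90) = −2.5 × (0.462) = -1.156.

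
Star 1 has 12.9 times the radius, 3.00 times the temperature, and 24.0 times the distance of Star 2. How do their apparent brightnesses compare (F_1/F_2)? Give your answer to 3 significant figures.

L_1/L_2 = (R_1/R_2)²(T_1/T_2)⁴ = (12.9)² × (3.00)⁴ = 1.348×10^4.
F_1/F_2 = (L_1/L_2)/(d_1/d_2)² = 1.348×10^4 / (24.0)² = 23.40.

23.4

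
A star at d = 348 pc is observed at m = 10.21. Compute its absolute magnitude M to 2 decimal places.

2.50

M = m − 5 log₁₀(d/10 pc) = 10.21 − 5 log₁₀(348/10)
  = 10.21 − 5 × 1.542 = 10.21 − 7.71 = 2.50.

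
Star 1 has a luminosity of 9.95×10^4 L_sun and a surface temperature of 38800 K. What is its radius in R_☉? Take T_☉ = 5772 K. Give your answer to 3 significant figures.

R/R_☉ = √(L/L_☉) / (T/T_☉)² = √(9.95×10^4) / (6.722)²
       = 315.4 / 45.19 = 6.981.

6.98 R_☉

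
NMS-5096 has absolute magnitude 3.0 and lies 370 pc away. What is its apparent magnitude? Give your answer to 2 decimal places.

m = M + 5 log₁₀(d/10 pc) = 3.0 + 5 log₁₀(370/10)
  = 3.0 + 5 × 1.568 = 3.0 + 7.84 = 10.84.

10.84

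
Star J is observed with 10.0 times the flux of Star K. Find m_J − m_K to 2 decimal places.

-2.50

m_J − m_K = −2.5 log₁₀(F_J/F_K) = −2.5 log₁₀(10.0) = −2.5 × (1.000) = -2.500.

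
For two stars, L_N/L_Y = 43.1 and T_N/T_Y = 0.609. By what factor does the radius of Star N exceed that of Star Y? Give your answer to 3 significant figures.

L ∝ R²T⁴ gives R ∝ √L / T², so
R_N/R_Y = √(43.1) / (0.609)² = 6.565 / 0.3709 = 17.70.

17.7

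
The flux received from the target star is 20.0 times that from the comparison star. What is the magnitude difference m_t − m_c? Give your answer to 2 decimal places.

m_t − m_c = −2.5 log₁₀(F_t/F_c) = −2.5 log₁₀(20.0) = −2.5 × (1.301) = -3.253.

-3.25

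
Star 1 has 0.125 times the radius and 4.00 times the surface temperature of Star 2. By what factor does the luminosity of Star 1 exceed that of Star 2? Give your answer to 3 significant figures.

4.00

From the Stefan–Boltzmann law, L ∝ R²T⁴, so
L_1/L_2 = (R_1/R_2)² (T_1/T_2)⁴ = (0.125)² × (4.00)⁴ = 0.01562 × 256.0 = 4.000.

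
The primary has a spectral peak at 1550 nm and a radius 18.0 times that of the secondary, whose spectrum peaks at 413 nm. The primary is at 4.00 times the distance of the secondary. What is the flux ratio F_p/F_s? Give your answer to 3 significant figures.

0.102

Wien's law: T_p/T_s = λ_s/λ_p = 413/1550 = 0.2665.
L_p/L_s = (R_p/R_s)²(T_p/T_s)⁴ = (18.0)²(0.2665)⁴ = 1.633.
F_p/F_s = (L_p/L_s)/(d_p/d_s)² = 1.633/(4.00)² = 0.1021.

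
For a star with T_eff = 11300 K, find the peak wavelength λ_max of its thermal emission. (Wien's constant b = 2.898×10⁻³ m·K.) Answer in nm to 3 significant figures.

λ_max = b/T = 2.898×10⁻³ / 11300 = 2.56×10^-7 m = 256.5 nm.

256 nm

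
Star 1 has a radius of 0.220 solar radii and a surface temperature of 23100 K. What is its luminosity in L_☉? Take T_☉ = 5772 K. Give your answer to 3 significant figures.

12.4 L_☉

L/L_☉ = (R/R_☉)² (T/T_☉)⁴ = (0.220)² × (23100/5772)⁴
       = 0.04840 × (4.002)⁴ = 0.04840 × 256.5 = 12.42.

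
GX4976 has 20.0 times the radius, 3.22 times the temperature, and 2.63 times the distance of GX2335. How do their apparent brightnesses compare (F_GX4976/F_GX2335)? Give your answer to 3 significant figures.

L_GX4976/L_GX2335 = (R_GX4976/R_GX2335)²(T_GX4976/T_GX2335)⁴ = (20.0)² × (3.22)⁴ = 4.300×10^4.
F_GX4976/F_GX2335 = (L_GX4976/L_GX2335)/(d_GX4976/d_GX2335)² = 4.300×10^4 / (2.63)² = 6217.

6.22×10^3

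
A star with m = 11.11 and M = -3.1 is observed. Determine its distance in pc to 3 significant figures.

6.95×10^3 pc

m − M = 5 log₁₀(d/10 pc)
11.11 − (-3.1) = 14.21 = 5 log₁₀(d/10)
d = 10 × 10^(14.21/5) = 10 × 10^2.842 = 6950 pc.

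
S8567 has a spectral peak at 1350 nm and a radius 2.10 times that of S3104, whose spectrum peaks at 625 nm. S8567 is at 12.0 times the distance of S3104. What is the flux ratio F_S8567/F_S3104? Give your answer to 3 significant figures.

Wien's law: T_S8567/T_S3104 = λ_S3104/λ_S8567 = 625/1350 = 0.4630.
L_S8567/L_S3104 = (R_S8567/R_S3104)²(T_S8567/T_S3104)⁴ = (2.10)²(0.4630)⁴ = 0.2026.
F_S8567/F_S3104 = (L_S8567/L_S3104)/(d_S8567/d_S3104)² = 0.2026/(12.0)² = 0.001407.

0.00141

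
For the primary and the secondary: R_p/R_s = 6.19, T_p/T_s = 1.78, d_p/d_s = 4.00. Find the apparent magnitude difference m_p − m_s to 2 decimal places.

L_p/L_s = (6.19)²(1.78)⁴ = 384.6.
F_p/F_s = (L_p/L_s)/(d_p/d_s)² = 384.6/16.00 = 24.04.
m_p − m_s = −2.5 log₁₀(24.04) = -3.45.

-3.45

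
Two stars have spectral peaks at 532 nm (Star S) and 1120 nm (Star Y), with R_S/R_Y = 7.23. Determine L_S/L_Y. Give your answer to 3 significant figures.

Wien's law gives T ∝ 1/λ_max, so T_S/T_Y = λ_Y/λ_S = 1120/532 = 2.105.
Then L ∝ R²T⁴ gives L_S/L_Y = (7.23)² × (2.105)⁴ = 52.27 × 19.64 = 1027.

1.03×10^3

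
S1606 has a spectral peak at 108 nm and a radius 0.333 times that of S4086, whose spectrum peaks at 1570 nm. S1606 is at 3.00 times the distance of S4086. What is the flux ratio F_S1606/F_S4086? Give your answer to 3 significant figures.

Wien's law: T_S1606/T_S4086 = λ_S4086/λ_S1606 = 1570/108 = 14.54.
L_S1606/L_S4086 = (R_S1606/R_S4086)²(T_S1606/T_S4086)⁴ = (0.333)²(14.54)⁴ = 4952.
F_S1606/F_S4086 = (L_S1606/L_S4086)/(d_S1606/d_S4086)² = 4952/(3.00)² = 550.2.

550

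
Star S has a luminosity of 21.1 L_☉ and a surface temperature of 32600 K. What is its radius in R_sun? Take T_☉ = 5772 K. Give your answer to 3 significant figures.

R/R_☉ = √(L/L_☉) / (T/T_☉)² = √(21.1) / (5.648)²
       = 4.593 / 31.90 = 0.1440.

0.144 R_sun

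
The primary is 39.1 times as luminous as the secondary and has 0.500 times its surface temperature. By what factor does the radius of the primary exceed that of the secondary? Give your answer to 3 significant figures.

L ∝ R²T⁴ gives R ∝ √L / T², so
R_p/R_s = √(39.1) / (0.500)² = 6.253 / 0.2500 = 25.01.

25.0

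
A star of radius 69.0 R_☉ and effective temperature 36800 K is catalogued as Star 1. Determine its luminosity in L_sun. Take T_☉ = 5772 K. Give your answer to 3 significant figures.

L/L_☉ = (R/R_☉)² (T/T_☉)⁴ = (69.0)² × (36800/5772)⁴
       = 4761 × (6.376)⁴ = 4761 × 1652 = 7.867×10^6.

7.87×10^6 L_sun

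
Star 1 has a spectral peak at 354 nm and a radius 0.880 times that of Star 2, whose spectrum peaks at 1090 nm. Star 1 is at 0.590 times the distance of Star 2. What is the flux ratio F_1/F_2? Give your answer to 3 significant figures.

200

Wien's law: T_1/T_2 = λ_2/λ_1 = 1090/354 = 3.079.
L_1/L_2 = (R_1/R_2)²(T_1/T_2)⁴ = (0.880)²(3.079)⁴ = 69.61.
F_1/F_2 = (L_1/L_2)/(d_1/d_2)² = 69.61/(0.590)² = 200.0.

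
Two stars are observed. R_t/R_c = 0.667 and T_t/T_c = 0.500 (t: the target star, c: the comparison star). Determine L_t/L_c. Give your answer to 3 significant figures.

0.0278

From the Stefan–Boltzmann law, L ∝ R²T⁴, so
L_t/L_c = (R_t/R_c)² (T_t/T_c)⁴ = (0.667)² × (0.500)⁴ = 0.4449 × 0.06250 = 0.02781.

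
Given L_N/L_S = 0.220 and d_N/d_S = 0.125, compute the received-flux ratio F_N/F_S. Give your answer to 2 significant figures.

F = L/(4πd²), so F_N/F_S = (L_N/L_S) / (d_N/d_S)²
= 0.220 / (0.125)² = 0.220 / 0.01562 = 14.08.

14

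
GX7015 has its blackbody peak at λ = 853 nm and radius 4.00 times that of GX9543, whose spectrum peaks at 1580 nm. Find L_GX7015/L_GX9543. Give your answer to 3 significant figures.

188

Wien's law gives T ∝ 1/λ_max, so T_GX7015/T_GX9543 = λ_GX9543/λ_GX7015 = 1580/853 = 1.852.
Then L ∝ R²T⁴ gives L_GX7015/L_GX9543 = (4.00)² × (1.852)⁴ = 16.00 × 11.77 = 188.3.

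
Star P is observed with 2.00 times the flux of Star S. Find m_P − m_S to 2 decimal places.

m_P − m_S = −2.5 log₁₀(F_P/F_S) = −2.5 log₁₀(2.00) = −2.5 × (0.301) = -0.753.

-0.75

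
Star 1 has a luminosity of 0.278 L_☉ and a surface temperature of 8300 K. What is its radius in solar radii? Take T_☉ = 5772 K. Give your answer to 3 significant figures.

0.255 solar radii

R/R_☉ = √(L/L_☉) / (T/T_☉)² = √(0.278) / (1.438)²
       = 0.5273 / 2.068 = 0.2550.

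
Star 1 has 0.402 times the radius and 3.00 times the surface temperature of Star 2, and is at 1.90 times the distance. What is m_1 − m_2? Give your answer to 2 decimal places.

-1.40

L_1/L_2 = (0.402)²(3.00)⁴ = 13.09.
F_1/F_2 = (L_1/L_2)/(d_1/d_2)² = 13.09/3.610 = 3.626.
m_1 − m_2 = −2.5 log₁₀(3.626) = -1.40.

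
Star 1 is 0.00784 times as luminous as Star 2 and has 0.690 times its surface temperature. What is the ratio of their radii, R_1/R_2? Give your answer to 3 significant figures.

L ∝ R²T⁴ gives R ∝ √L / T², so
R_1/R_2 = √(0.00784) / (0.690)² = 0.08854 / 0.4761 = 0.1860.

0.186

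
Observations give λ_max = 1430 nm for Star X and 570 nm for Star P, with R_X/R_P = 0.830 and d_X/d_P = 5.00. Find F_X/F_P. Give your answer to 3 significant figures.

6.96×10^-4

Wien's law: T_X/T_P = λ_P/λ_X = 570/1430 = 0.3986.
L_X/L_P = (R_X/R_P)²(T_X/T_P)⁴ = (0.830)²(0.3986)⁴ = 0.01739.
F_X/F_P = (L_X/L_P)/(d_X/d_P)² = 0.01739/(5.00)² = 6.956×10^-4.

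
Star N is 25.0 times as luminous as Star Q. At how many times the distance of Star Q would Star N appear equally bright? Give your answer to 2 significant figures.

5.0

Equal flux requires L_N/d_N² = L_Q/d_Q², so d_N/d_Q = √(L_N/L_Q)
= √(25.0) = 5.000.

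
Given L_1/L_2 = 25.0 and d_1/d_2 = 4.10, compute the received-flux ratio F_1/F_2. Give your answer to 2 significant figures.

1.5

F = L/(4πd²), so F_1/F_2 = (L_1/L_2) / (d_1/d_2)²
= 25.0 / (4.10)² = 25.0 / 16.81 = 1.487.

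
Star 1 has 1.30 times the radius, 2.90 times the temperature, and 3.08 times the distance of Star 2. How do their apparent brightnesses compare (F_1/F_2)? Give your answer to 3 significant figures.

12.6

L_1/L_2 = (R_1/R_2)²(T_1/T_2)⁴ = (1.30)² × (2.90)⁴ = 119.5.
F_1/F_2 = (L_1/L_2)/(d_1/d_2)² = 119.5 / (3.08)² = 12.60.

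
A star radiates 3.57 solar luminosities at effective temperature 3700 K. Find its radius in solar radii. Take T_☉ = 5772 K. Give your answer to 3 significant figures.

R/R_☉ = √(L/L_☉) / (T/T_☉)² = √(3.57) / (0.6410)²
       = 1.889 / 0.4109 = 4.598.

4.60 solar radii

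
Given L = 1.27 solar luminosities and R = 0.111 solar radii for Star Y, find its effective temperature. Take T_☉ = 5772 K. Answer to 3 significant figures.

T/T_☉ = (L/L_☉)^(1/4) / (R/R_☉)^(1/2)
T = 5772 × (1.27)^(1/4) / √(0.111) = 5772 × 1.062 / 0.3332 = 1.839×10^4 K.

1.84×10^4 K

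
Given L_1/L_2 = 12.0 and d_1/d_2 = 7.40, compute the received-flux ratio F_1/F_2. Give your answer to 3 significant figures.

F = L/(4πd²), so F_1/F_2 = (L_1/L_2) / (d_1/d_2)²
= 12.0 / (7.40)² = 12.0 / 54.76 = 0.2191.

0.219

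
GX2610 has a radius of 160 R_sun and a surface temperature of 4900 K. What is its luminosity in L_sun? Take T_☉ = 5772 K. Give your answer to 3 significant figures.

L/L_☉ = (R/R_☉)² (T/T_☉)⁴ = (160)² × (4900/5772)⁴
       = 2.560×10^4 × (0.8489)⁴ = 2.560×10^4 × 0.5194 = 1.330×10^4.

1.33×10^4 L_sun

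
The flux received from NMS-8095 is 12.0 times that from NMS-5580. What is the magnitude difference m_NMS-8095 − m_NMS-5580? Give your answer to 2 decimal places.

m_NMS-8095 − m_NMS-5580 = −2.5 log₁₀(F_NMS-8095/F_NMS-5580) = −2.5 log₁₀(12.0) = −2.5 × (1.079) = -2.698.

-2.70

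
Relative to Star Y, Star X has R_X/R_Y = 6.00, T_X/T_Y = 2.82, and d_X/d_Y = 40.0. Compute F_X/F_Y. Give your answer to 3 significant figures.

1.42

L_X/L_Y = (R_X/R_Y)²(T_X/T_Y)⁴ = (6.00)² × (2.82)⁴ = 2277.
F_X/F_Y = (L_X/L_Y)/(d_X/d_Y)² = 2277 / (40.0)² = 1.423.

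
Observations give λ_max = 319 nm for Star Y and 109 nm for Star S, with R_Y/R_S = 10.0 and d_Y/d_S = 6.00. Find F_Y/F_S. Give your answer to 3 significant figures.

0.0379

Wien's law: T_Y/T_S = λ_S/λ_Y = 109/319 = 0.3417.
L_Y/L_S = (R_Y/R_S)²(T_Y/T_S)⁴ = (10.0)²(0.3417)⁴ = 1.363.
F_Y/F_S = (L_Y/L_S)/(d_Y/d_S)² = 1.363/(6.00)² = 0.03787.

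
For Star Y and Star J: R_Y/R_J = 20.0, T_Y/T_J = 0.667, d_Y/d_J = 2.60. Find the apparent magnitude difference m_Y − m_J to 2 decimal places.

L_Y/L_J = (20.0)²(0.667)⁴ = 79.17.
F_Y/F_J = (L_Y/L_J)/(d_Y/d_J)² = 79.17/6.760 = 11.71.
m_Y − m_J = −2.5 log₁₀(11.71) = -2.67.

-2.67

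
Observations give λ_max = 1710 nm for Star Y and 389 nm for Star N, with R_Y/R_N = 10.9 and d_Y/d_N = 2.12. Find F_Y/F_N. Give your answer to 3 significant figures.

0.0708

Wien's law: T_Y/T_N = λ_N/λ_Y = 389/1710 = 0.2275.
L_Y/L_N = (R_Y/R_N)²(T_Y/T_N)⁴ = (10.9)²(0.2275)⁴ = 0.3182.
F_Y/F_N = (L_Y/L_N)/(d_Y/d_N)² = 0.3182/(2.12)² = 0.07079.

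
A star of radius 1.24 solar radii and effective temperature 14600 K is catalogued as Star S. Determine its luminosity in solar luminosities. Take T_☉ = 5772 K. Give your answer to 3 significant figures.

L/L_☉ = (R/R_☉)² (T/T_☉)⁴ = (1.24)² × (14600/5772)⁴
       = 1.538 × (2.529)⁴ = 1.538 × 40.94 = 62.94.

62.9 solar luminosities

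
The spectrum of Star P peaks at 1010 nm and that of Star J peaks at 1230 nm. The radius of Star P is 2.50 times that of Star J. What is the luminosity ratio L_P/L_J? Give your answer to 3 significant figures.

Wien's law gives T ∝ 1/λ_max, so T_P/T_J = λ_J/λ_P = 1230/1010 = 1.218.
Then L ∝ R²T⁴ gives L_P/L_J = (2.50)² × (1.218)⁴ = 6.250 × 2.200 = 13.75.

13.7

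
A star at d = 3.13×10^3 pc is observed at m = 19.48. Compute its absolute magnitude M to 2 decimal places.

7.00

M = m − 5 log₁₀(d/10 pc) = 19.48 − 5 log₁₀(3.13×10^3/10)
  = 19.48 − 5 × 2.496 = 19.48 − 12.48 = 7.00.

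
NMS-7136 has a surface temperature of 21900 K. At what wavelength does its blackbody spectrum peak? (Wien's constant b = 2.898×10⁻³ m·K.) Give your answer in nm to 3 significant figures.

132 nm

λ_max = b/T = 2.898×10⁻³ / 21900 = 1.32×10^-7 m = 132.3 nm.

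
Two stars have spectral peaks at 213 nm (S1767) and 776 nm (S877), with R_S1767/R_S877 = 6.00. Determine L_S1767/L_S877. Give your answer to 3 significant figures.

Wien's law gives T ∝ 1/λ_max, so T_S1767/T_S877 = λ_S877/λ_S1767 = 776/213 = 3.643.
Then L ∝ R²T⁴ gives L_S1767/L_S877 = (6.00)² × (3.643)⁴ = 36.00 × 176.2 = 6342.

6.34×10^3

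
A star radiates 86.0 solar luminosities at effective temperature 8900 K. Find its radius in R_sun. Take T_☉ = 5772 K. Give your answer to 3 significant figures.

3.90 R_sun

R/R_☉ = √(L/L_☉) / (T/T_☉)² = √(86.0) / (1.542)²
       = 9.274 / 2.378 = 3.901.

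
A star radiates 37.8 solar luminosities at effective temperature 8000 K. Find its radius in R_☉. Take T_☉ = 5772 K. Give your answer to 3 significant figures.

3.20 R_☉

R/R_☉ = √(L/L_☉) / (T/T_☉)² = √(37.8) / (1.386)²
       = 6.148 / 1.921 = 3.201.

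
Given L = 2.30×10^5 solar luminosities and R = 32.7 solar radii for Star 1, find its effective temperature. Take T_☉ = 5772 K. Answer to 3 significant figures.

T/T_☉ = (L/L_☉)^(1/4) / (R/R_☉)^(1/2)
T = 5772 × (2.30×10^5)^(1/4) / √(32.7) = 5772 × 21.90 / 5.718 = 2.210×10^4 K.

2.21×10^4 K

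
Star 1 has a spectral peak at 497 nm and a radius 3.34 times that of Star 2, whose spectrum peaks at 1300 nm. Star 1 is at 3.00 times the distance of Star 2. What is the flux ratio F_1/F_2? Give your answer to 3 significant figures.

58.0

Wien's law: T_1/T_2 = λ_2/λ_1 = 1300/497 = 2.616.
L_1/L_2 = (R_1/R_2)²(T_1/T_2)⁴ = (3.34)²(2.616)⁴ = 522.2.
F_1/F_2 = (L_1/L_2)/(d_1/d_2)² = 522.2/(3.00)² = 58.02.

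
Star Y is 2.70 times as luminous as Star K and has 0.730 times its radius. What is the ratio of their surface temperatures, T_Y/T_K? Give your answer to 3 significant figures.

L ∝ R²T⁴ gives T ∝ (L/R²)^(1/4), so
T_Y/T_K = (2.70 / 0.730²)^(1/4) = (5.067)^(1/4) = 1.500.

1.50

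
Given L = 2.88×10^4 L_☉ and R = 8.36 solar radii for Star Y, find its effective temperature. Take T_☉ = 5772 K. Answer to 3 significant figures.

T/T_☉ = (L/L_☉)^(1/4) / (R/R_☉)^(1/2)
T = 5772 × (2.88×10^4)^(1/4) / √(8.36) = 5772 × 13.03 / 2.891 = 2.601×10^4 K.

2.60×10^4 K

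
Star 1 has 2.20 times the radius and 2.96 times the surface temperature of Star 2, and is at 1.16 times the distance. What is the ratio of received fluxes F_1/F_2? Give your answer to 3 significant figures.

L_1/L_2 = (R_1/R_2)²(T_1/T_2)⁴ = (2.20)² × (2.96)⁴ = 371.5.
F_1/F_2 = (L_1/L_2)/(d_1/d_2)² = 371.5 / (1.16)² = 276.1.

276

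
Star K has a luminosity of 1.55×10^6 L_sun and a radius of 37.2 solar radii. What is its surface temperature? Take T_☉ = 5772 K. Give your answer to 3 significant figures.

3.34×10^4 K

T/T_☉ = (L/L_☉)^(1/4) / (R/R_☉)^(1/2)
T = 5772 × (1.55×10^6)^(1/4) / √(37.2) = 5772 × 35.28 / 6.099 = 3.339×10^4 K.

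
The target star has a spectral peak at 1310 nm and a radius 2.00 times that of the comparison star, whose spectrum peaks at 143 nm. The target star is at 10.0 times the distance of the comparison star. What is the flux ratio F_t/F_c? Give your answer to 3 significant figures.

Wien's law: T_t/T_c = λ_c/λ_t = 143/1310 = 0.1092.
L_t/L_c = (R_t/R_c)²(T_t/T_c)⁴ = (2.00)²(0.1092)⁴ = 5.680×10^-4.
F_t/F_c = (L_t/L_c)/(d_t/d_c)² = 5.680×10^-4/(10.0)² = 5.680×10^-6.

5.68×10^-6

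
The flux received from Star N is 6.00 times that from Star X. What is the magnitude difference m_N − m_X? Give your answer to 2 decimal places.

-1.95

m_N − m_X = −2.5 log₁₀(F_N/F_X) = −2.5 log₁₀(6.00) = −2.5 × (0.778) = -1.945.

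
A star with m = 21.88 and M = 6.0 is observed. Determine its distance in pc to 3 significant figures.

1.50×10^4 pc

m − M = 5 log₁₀(d/10 pc)
21.88 − (6.0) = 15.88 = 5 log₁₀(d/10)
d = 10 × 10^(15.88/5) = 10 × 10^3.176 = 1.500×10^4 pc.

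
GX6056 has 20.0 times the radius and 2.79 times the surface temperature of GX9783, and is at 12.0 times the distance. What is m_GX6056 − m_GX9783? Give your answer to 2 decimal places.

L_GX6056/L_GX9783 = (20.0)²(2.79)⁴ = 2.424×10^4.
F_GX6056/F_GX9783 = (L_GX6056/L_GX9783)/(d_GX6056/d_GX9783)² = 2.424×10^4/144.0 = 168.3.
m_GX6056 − m_GX9783 = −2.5 log₁₀(168.3) = -5.57.

-5.57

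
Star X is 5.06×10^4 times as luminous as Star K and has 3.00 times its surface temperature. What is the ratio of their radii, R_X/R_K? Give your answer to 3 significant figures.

L ∝ R²T⁴ gives R ∝ √L / T², so
R_X/R_K = √(5.06×10^4) / (3.00)² = 224.9 / 9.000 = 24.99.

25.0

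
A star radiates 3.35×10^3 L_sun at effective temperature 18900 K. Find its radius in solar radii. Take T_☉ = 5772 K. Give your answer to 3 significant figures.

R/R_☉ = √(L/L_☉) / (T/T_☉)² = √(3.35×10^3) / (3.274)²
       = 57.88 / 10.72 = 5.398.

5.40 solar radii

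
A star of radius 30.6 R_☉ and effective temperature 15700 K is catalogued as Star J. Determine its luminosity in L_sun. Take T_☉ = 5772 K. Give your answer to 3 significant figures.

L/L_☉ = (R/R_☉)² (T/T_☉)⁴ = (30.6)² × (15700/5772)⁴
       = 936.4 × (2.720)⁴ = 936.4 × 54.74 = 5.125×10^4.

5.13×10^4 L_sun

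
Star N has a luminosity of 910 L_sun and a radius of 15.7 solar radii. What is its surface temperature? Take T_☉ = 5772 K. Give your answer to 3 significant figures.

T/T_☉ = (L/L_☉)^(1/4) / (R/R_☉)^(1/2)
T = 5772 × (910)^(1/4) / √(15.7) = 5772 × 5.492 / 3.962 = 8001 K.

8.00×10^3 K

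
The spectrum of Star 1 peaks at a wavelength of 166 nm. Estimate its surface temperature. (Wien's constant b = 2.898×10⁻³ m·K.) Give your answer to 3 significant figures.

T = b/λ_max = 2.898×10⁻³ / (166×10⁻⁹) = 1.746×10^4 K.

1.75×10^4 K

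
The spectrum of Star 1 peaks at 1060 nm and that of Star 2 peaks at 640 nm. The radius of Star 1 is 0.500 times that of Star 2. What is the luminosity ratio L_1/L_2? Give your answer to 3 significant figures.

Wien's law gives T ∝ 1/λ_max, so T_1/T_2 = λ_2/λ_1 = 640/1060 = 0.6038.
Then L ∝ R²T⁴ gives L_1/L_2 = (0.500)² × (0.6038)⁴ = 0.2500 × 0.1329 = 0.03322.

0.0332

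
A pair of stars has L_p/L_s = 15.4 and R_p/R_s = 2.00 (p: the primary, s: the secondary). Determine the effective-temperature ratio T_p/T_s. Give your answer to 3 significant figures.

1.40

L ∝ R²T⁴ gives T ∝ (L/R²)^(1/4), so
T_p/T_s = (15.4 / 2.00²)^(1/4) = (3.850)^(1/4) = 1.401.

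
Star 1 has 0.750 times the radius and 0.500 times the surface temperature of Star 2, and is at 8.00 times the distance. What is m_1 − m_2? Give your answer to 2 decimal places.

L_1/L_2 = (0.750)²(0.500)⁴ = 0.03516.
F_1/F_2 = (L_1/L_2)/(d_1/d_2)² = 0.03516/64.00 = 5.493×10^-4.
m_1 − m_2 = −2.5 log₁₀(5.493×10^-4) = 8.15.

8.15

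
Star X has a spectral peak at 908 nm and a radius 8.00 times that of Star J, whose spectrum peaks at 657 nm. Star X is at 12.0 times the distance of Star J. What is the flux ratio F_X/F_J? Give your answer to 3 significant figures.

0.122

Wien's law: T_X/T_J = λ_J/λ_X = 657/908 = 0.7236.
L_X/L_J = (R_X/R_J)²(T_X/T_J)⁴ = (8.00)²(0.7236)⁴ = 17.54.
F_X/F_J = (L_X/L_J)/(d_X/d_J)² = 17.54/(12.0)² = 0.1218.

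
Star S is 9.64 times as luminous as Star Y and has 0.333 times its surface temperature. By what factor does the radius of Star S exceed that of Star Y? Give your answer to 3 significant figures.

28.0

L ∝ R²T⁴ gives R ∝ √L / T², so
R_S/R_Y = √(9.64) / (0.333)² = 3.105 / 0.1109 = 28.00.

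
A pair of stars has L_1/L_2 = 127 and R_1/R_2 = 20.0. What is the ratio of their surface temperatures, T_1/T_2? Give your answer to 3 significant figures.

L ∝ R²T⁴ gives T ∝ (L/R²)^(1/4), so
T_1/T_2 = (127 / 20.0²)^(1/4) = (0.3175)^(1/4) = 0.7506.

0.751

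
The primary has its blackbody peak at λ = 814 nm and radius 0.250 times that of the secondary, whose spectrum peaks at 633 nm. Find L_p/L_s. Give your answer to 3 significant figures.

Wien's law gives T ∝ 1/λ_max, so T_p/T_s = λ_s/λ_p = 633/814 = 0.7776.
Then L ∝ R²T⁴ gives L_p/L_s = (0.250)² × (0.7776)⁴ = 0.06250 × 0.3657 = 0.02286.

0.0229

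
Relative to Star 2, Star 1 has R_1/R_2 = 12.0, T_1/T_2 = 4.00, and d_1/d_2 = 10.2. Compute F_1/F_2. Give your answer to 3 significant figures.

354

L_1/L_2 = (R_1/R_2)²(T_1/T_2)⁴ = (12.0)² × (4.00)⁴ = 3.686×10^4.
F_1/F_2 = (L_1/L_2)/(d_1/d_2)² = 3.686×10^4 / (10.2)² = 354.3.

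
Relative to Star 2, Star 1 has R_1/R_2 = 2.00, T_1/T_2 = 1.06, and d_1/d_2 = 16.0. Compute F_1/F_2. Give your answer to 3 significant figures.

0.0197

L_1/L_2 = (R_1/R_2)²(T_1/T_2)⁴ = (2.00)² × (1.06)⁴ = 5.050.
F_1/F_2 = (L_1/L_2)/(d_1/d_2)² = 5.050 / (16.0)² = 0.01973.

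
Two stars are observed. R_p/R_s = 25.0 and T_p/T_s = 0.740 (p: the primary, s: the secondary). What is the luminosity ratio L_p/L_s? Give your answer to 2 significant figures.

1.9×10^2

From the Stefan–Boltzmann law, L ∝ R²T⁴, so
L_p/L_s = (R_p/R_s)² (T_p/T_s)⁴ = (25.0)² × (0.740)⁴ = 625.0 × 0.2999 = 187.4.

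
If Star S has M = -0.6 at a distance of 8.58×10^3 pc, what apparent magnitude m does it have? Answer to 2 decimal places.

14.07

m = M + 5 log₁₀(d/10 pc) = -0.6 + 5 log₁₀(8.58×10^3/10)
  = -0.6 + 5 × 2.933 = -0.6 + 14.67 = 14.07.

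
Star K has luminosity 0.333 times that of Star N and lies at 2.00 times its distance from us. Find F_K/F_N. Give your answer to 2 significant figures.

0.083

F = L/(4πd²), so F_K/F_N = (L_K/L_N) / (d_K/d_N)²
= 0.333 / (2.00)² = 0.333 / 4.000 = 0.08325.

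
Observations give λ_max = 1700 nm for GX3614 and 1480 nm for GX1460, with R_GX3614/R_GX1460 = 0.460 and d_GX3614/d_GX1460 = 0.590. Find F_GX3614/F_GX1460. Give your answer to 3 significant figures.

0.349

Wien's law: T_GX3614/T_GX1460 = λ_GX1460/λ_GX3614 = 1480/1700 = 0.8706.
L_GX3614/L_GX1460 = (R_GX3614/R_GX1460)²(T_GX3614/T_GX1460)⁴ = (0.460)²(0.8706)⁴ = 0.1216.
F_GX3614/F_GX1460 = (L_GX3614/L_GX1460)/(d_GX3614/d_GX1460)² = 0.1216/(0.590)² = 0.3492.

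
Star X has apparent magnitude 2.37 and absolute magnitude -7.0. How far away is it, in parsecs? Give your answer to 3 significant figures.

748 pc

m − M = 5 log₁₀(d/10 pc)
2.37 − (-7.0) = 9.37 = 5 log₁₀(d/10)
d = 10 × 10^(9.37/5) = 10 × 10^1.874 = 748.2 pc.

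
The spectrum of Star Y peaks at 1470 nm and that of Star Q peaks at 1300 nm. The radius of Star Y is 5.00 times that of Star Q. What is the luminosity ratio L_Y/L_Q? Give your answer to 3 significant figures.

15.3

Wien's law gives T ∝ 1/λ_max, so T_Y/T_Q = λ_Q/λ_Y = 1300/1470 = 0.8844.
Then L ∝ R²T⁴ gives L_Y/L_Q = (5.00)² × (0.8844)⁴ = 25.00 × 0.6117 = 15.29.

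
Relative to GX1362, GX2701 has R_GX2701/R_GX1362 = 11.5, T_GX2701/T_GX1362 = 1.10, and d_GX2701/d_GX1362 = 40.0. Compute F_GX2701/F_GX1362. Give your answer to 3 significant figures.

L_GX2701/L_GX1362 = (R_GX2701/R_GX1362)²(T_GX2701/T_GX1362)⁴ = (11.5)² × (1.10)⁴ = 193.6.
F_GX2701/F_GX1362 = (L_GX2701/L_GX1362)/(d_GX2701/d_GX1362)² = 193.6 / (40.0)² = 0.1210.

0.121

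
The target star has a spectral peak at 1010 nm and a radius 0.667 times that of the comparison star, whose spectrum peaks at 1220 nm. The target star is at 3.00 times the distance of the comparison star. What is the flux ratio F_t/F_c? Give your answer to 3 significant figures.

0.105

Wien's law: T_t/T_c = λ_c/λ_t = 1220/1010 = 1.208.
L_t/L_c = (R_t/R_c)²(T_t/T_c)⁴ = (0.667)²(1.208)⁴ = 0.9471.
F_t/F_c = (L_t/L_c)/(d_t/d_c)² = 0.9471/(3.00)² = 0.1052.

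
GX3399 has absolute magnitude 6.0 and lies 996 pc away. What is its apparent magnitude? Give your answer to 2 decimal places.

15.99

m = M + 5 log₁₀(d/10 pc) = 6.0 + 5 log₁₀(996/10)
  = 6.0 + 5 × 1.998 = 6.0 + 9.99 = 15.99.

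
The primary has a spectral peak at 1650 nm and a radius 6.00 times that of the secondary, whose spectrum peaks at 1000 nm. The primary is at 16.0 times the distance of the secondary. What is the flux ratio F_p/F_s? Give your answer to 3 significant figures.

Wien's law: T_p/T_s = λ_s/λ_p = 1000/1650 = 0.6061.
L_p/L_s = (R_p/R_s)²(T_p/T_s)⁴ = (6.00)²(0.6061)⁴ = 4.857.
F_p/F_s = (L_p/L_s)/(d_p/d_s)² = 4.857/(16.0)² = 0.01897.

0.0190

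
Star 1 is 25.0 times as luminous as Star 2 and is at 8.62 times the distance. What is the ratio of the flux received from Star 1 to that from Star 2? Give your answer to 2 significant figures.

0.34

F = L/(4πd²), so F_1/F_2 = (L_1/L_2) / (d_1/d_2)²
= 25.0 / (8.62)² = 25.0 / 74.30 = 0.3365.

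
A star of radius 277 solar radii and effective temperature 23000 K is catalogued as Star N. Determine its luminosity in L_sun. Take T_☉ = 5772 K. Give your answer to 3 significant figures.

L/L_☉ = (R/R_☉)² (T/T_☉)⁴ = (277)² × (23000/5772)⁴
       = 7.673×10^4 × (3.985)⁴ = 7.673×10^4 × 252.1 = 1.934×10^7.

1.93×10^7 L_sun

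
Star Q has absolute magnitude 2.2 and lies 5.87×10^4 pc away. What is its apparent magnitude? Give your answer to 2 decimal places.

21.04

m = M + 5 log₁₀(d/10 pc) = 2.2 + 5 log₁₀(5.87×10^4/10)
  = 2.2 + 5 × 3.769 = 2.2 + 18.84 = 21.04.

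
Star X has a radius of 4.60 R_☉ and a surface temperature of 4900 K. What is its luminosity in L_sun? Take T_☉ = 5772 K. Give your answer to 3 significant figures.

L/L_☉ = (R/R_☉)² (T/T_☉)⁴ = (4.60)² × (4900/5772)⁴
       = 21.16 × (0.8489)⁴ = 21.16 × 0.5194 = 10.99.

11.0 L_sun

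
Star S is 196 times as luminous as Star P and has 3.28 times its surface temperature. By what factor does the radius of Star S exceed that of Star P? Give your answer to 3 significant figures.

1.30

L ∝ R²T⁴ gives R ∝ √L / T², so
R_S/R_P = √(196) / (3.28)² = 14.00 / 10.76 = 1.301.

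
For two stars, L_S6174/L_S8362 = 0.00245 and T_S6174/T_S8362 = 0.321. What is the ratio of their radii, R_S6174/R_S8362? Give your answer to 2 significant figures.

L ∝ R²T⁴ gives R ∝ √L / T², so
R_S6174/R_S8362 = √(0.00245) / (0.321)² = 0.04950 / 0.1030 = 0.4804.

0.48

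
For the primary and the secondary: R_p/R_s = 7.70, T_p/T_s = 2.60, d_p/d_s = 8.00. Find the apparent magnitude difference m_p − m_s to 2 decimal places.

L_p/L_s = (7.70)²(2.60)⁴ = 2709.
F_p/F_s = (L_p/L_s)/(d_p/d_s)² = 2709/64.00 = 42.33.
m_p − m_s = −2.5 log₁₀(42.33) = -4.07.

-4.07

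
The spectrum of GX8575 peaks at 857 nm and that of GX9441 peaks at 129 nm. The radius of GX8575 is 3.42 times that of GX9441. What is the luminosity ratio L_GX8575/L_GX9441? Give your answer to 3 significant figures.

0.00600

Wien's law gives T ∝ 1/λ_max, so T_GX8575/T_GX9441 = λ_GX9441/λ_GX8575 = 129/857 = 0.1505.
Then L ∝ R²T⁴ gives L_GX8575/L_GX9441 = (3.42)² × (0.1505)⁴ = 11.70 × 5.134×10^-4 = 0.006005.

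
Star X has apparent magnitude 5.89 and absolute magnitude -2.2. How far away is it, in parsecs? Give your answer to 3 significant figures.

415 pc

m − M = 5 log₁₀(d/10 pc)
5.89 − (-2.2) = 8.09 = 5 log₁₀(d/10)
d = 10 × 10^(8.09/5) = 10 × 10^1.618 = 415.0 pc.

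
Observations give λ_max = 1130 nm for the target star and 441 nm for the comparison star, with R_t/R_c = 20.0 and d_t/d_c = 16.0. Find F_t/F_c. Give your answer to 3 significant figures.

Wien's law: T_t/T_c = λ_c/λ_t = 441/1130 = 0.3903.
L_t/L_c = (R_t/R_c)²(T_t/T_c)⁴ = (20.0)²(0.3903)⁴ = 9.279.
F_t/F_c = (L_t/L_c)/(d_t/d_c)² = 9.279/(16.0)² = 0.03625.

0.0362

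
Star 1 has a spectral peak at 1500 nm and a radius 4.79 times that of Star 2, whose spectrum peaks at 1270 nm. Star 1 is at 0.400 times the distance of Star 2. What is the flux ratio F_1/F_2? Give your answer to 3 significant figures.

Wien's law: T_1/T_2 = λ_2/λ_1 = 1270/1500 = 0.8467.
L_1/L_2 = (R_1/R_2)²(T_1/T_2)⁴ = (4.79)²(0.8467)⁴ = 11.79.
F_1/F_2 = (L_1/L_2)/(d_1/d_2)² = 11.79/(0.400)² = 73.69.

73.7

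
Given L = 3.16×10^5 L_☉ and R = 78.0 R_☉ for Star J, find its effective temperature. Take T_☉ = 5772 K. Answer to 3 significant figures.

1.55×10^4 K

T/T_☉ = (L/L_☉)^(1/4) / (R/R_☉)^(1/2)
T = 5772 × (3.16×10^5)^(1/4) / √(78.0) = 5772 × 23.71 / 8.832 = 1.550×10^4 K.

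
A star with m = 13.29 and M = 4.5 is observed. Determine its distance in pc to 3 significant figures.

573 pc

m − M = 5 log₁₀(d/10 pc)
13.29 − (4.5) = 8.79 = 5 log₁₀(d/10)
d = 10 × 10^(8.79/5) = 10 × 10^1.758 = 572.8 pc.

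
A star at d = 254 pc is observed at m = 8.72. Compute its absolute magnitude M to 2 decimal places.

1.70

M = m − 5 log₁₀(d/10 pc) = 8.72 − 5 log₁₀(254/10)
  = 8.72 − 5 × 1.405 = 8.72 − 7.02 = 1.70.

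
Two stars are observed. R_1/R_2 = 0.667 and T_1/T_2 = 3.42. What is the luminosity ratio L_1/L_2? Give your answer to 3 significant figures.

From the Stefan–Boltzmann law, L ∝ R²T⁴, so
L_1/L_2 = (R_1/R_2)² (T_1/T_2)⁴ = (0.667)² × (3.42)⁴ = 0.4449 × 136.8 = 60.86.

60.9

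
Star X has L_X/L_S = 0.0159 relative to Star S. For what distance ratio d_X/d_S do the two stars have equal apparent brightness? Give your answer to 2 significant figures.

0.13

Equal flux requires L_X/d_X² = L_S/d_S², so d_X/d_S = √(L_X/L_S)
= √(0.0159) = 0.1261.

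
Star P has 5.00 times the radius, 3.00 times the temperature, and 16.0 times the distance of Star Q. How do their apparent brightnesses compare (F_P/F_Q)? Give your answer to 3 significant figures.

L_P/L_Q = (R_P/R_Q)²(T_P/T_Q)⁴ = (5.00)² × (3.00)⁴ = 2025.
F_P/F_Q = (L_P/L_Q)/(d_P/d_Q)² = 2025 / (16.0)² = 7.910.

7.91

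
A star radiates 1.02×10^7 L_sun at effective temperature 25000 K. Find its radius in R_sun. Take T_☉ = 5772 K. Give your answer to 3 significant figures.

170 R_sun

R/R_☉ = √(L/L_☉) / (T/T_☉)² = √(1.02×10^7) / (4.331)²
       = 3194 / 18.76 = 170.2.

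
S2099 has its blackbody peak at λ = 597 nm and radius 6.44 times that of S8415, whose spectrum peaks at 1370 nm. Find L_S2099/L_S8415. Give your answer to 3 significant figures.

Wien's law gives T ∝ 1/λ_max, so T_S2099/T_S8415 = λ_S8415/λ_S2099 = 1370/597 = 2.295.
Then L ∝ R²T⁴ gives L_S2099/L_S8415 = (6.44)² × (2.295)⁴ = 41.47 × 27.73 = 1150.

1.15×10^3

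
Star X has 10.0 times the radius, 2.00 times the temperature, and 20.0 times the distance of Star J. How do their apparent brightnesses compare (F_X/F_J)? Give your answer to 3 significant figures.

4.00

L_X/L_J = (R_X/R_J)²(T_X/T_J)⁴ = (10.0)² × (2.00)⁴ = 1600.
F_X/F_J = (L_X/L_J)/(d_X/d_J)² = 1600 / (20.0)² = 4.000.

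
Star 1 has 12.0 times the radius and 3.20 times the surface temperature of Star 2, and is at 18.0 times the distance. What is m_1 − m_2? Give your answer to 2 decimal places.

L_1/L_2 = (12.0)²(3.20)⁴ = 1.510×10^4.
F_1/F_2 = (L_1/L_2)/(d_1/d_2)² = 1.510×10^4/324.0 = 46.60.
m_1 − m_2 = −2.5 log₁₀(46.60) = -4.17.

-4.17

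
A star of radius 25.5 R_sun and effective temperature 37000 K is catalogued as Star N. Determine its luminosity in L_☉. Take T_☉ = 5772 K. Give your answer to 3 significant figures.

1.10×10^6 L_☉

L/L_☉ = (R/R_☉)² (T/T_☉)⁴ = (25.5)² × (37000/5772)⁴
       = 650.2 × (6.410)⁴ = 650.2 × 1689 = 1.098×10^6.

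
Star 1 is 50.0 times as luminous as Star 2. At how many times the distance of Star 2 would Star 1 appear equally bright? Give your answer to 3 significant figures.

7.07

Equal flux requires L_1/d_1² = L_2/d_2², so d_1/d_2 = √(L_1/L_2)
= √(50.0) = 7.071.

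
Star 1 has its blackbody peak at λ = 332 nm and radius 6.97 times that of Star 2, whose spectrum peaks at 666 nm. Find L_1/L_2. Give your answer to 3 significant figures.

787

Wien's law gives T ∝ 1/λ_max, so T_1/T_2 = λ_2/λ_1 = 666/332 = 2.006.
Then L ∝ R²T⁴ gives L_1/L_2 = (6.97)² × (2.006)⁴ = 48.58 × 16.19 = 786.7.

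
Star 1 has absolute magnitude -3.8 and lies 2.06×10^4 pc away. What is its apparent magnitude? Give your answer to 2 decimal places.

m = M + 5 log₁₀(d/10 pc) = -3.8 + 5 log₁₀(2.06×10^4/10)
  = -3.8 + 5 × 3.314 = -3.8 + 16.57 = 12.77.

12.77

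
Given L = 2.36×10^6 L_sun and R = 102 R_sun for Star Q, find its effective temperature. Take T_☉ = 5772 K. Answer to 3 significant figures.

2.24×10^4 K

T/T_☉ = (L/L_☉)^(1/4) / (R/R_☉)^(1/2)
T = 5772 × (2.36×10^6)^(1/4) / √(102) = 5772 × 39.19 / 10.10 = 2.240×10^4 K.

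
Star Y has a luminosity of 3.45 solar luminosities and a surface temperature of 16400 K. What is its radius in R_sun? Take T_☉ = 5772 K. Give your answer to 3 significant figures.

R/R_☉ = √(L/L_☉) / (T/T_☉)² = √(3.45) / (2.841)²
       = 1.857 / 8.073 = 0.2301.

0.230 R_sun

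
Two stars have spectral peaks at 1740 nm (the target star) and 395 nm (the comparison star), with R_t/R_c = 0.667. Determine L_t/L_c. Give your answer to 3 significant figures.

Wien's law gives T ∝ 1/λ_max, so T_t/T_c = λ_c/λ_t = 395/1740 = 0.2270.
Then L ∝ R²T⁴ gives L_t/L_c = (0.667)² × (0.2270)⁴ = 0.4449 × 0.002656 = 0.001182.

0.00118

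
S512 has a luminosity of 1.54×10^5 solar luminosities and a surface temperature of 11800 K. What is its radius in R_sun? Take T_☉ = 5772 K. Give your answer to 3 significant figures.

R/R_☉ = √(L/L_☉) / (T/T_☉)² = √(1.54×10^5) / (2.044)²
       = 392.4 / 4.179 = 93.90.

93.9 R_sun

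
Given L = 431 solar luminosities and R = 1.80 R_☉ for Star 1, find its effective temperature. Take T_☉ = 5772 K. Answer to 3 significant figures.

T/T_☉ = (L/L_☉)^(1/4) / (R/R_☉)^(1/2)
T = 5772 × (431)^(1/4) / √(1.80) = 5772 × 4.556 / 1.342 = 1.960×10^4 K.

1.96×10^4 K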